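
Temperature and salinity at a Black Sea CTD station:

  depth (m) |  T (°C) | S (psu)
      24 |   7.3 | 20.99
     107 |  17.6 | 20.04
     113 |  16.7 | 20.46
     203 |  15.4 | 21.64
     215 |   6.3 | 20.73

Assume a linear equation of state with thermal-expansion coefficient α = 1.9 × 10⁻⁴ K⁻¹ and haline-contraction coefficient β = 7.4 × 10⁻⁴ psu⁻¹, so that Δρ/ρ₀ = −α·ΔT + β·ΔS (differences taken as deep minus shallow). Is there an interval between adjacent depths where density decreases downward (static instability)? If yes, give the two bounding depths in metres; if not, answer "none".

Evaluate Δρ/ρ₀ = −αΔT + βΔS across each adjacent pair:
  24–107 m: −αΔT+βΔS = −(1.9 × 10⁻⁴)(+10.3)+(7.4 × 10⁻⁴)(-0.95) = -2.7 × 10⁻³ → UNSTABLE
  107–113 m: −αΔT+βΔS = −(1.9 × 10⁻⁴)(-0.9)+(7.4 × 10⁻⁴)(+0.42) = 4.8 × 10⁻⁴ → stable
  113–203 m: −αΔT+βΔS = −(1.9 × 10⁻⁴)(-1.3)+(7.4 × 10⁻⁴)(+1.18) = 1.1 × 10⁻³ → stable
  203–215 m: −αΔT+βΔS = −(1.9 × 10⁻⁴)(-9.1)+(7.4 × 10⁻⁴)(-0.91) = 1.1 × 10⁻³ → stable
The 24–107 m interval has Δρ < 0: lighter water underlies denser water.

24–107 m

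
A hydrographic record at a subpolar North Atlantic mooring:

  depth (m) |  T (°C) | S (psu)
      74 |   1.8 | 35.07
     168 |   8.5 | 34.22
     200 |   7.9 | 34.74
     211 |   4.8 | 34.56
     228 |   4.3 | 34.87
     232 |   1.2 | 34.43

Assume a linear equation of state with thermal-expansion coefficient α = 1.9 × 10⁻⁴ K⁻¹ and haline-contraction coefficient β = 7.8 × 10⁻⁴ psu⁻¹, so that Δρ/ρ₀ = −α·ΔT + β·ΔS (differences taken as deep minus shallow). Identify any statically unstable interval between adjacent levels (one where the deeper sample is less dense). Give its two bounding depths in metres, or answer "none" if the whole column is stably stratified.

Evaluate Δρ/ρ₀ = −αΔT + βΔS across each adjacent pair:
  74–168 m: −αΔT+βΔS = −(1.9 × 10⁻⁴)(+6.7)+(7.8 × 10⁻⁴)(-0.85) = -1.9 × 10⁻³ → UNSTABLE
  168–200 m: −αΔT+βΔS = −(1.9 × 10⁻⁴)(-0.6)+(7.8 × 10⁻⁴)(+0.52) = 5.2 × 10⁻⁴ → stable
  200–211 m: −αΔT+βΔS = −(1.9 × 10⁻⁴)(-3.1)+(7.8 × 10⁻⁴)(-0.18) = 4.5 × 10⁻⁴ → stable
  211–228 m: −αΔT+βΔS = −(1.9 × 10⁻⁴)(-0.5)+(7.8 × 10⁻⁴)(+0.31) = 3.4 × 10⁻⁴ → stable
  228–232 m: −αΔT+βΔS = −(1.9 × 10⁻⁴)(-3.1)+(7.8 × 10⁻⁴)(-0.44) = 2.5 × 10⁻⁴ → stable
The 74–168 m interval has Δρ < 0: lighter water underlies denser water.

74–168 m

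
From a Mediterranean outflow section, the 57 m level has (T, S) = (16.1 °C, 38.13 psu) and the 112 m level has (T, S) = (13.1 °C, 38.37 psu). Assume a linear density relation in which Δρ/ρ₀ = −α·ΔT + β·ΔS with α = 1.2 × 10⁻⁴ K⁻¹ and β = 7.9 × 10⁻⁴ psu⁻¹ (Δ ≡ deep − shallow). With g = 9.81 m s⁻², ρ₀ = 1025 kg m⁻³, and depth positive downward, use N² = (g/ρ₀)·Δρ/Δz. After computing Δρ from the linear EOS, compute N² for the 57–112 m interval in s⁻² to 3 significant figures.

9.80 × 10⁻⁵ s⁻²

ΔT = -3.0 K, ΔS = +0.24 psu (deep − shallow).
Δρ/ρ₀ = −αΔT + βΔS = 3.60 × 10⁻⁴ + 1.896 × 10⁻⁴ = 5.496 × 10⁻⁴, so Δρ ≈ 0.5633 kg m⁻³.
N² = (g/ρ₀)·Δρ/Δz = g·(Δρ/ρ₀)/Δz = 9.81 × 5.496 × 10⁻⁴ / 55 = 9.8029 × 10⁻⁵ s⁻² ≈ 9.80 × 10⁻⁵ s⁻².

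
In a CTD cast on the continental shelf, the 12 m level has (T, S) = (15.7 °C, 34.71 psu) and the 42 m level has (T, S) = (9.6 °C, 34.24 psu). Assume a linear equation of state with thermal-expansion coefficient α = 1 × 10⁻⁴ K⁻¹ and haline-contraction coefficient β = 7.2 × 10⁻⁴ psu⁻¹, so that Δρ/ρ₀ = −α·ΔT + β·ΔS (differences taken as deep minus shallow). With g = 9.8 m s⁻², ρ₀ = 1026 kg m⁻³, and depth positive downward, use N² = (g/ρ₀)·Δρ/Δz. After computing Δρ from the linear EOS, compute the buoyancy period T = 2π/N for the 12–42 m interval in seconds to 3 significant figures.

ΔT = -6.1 K, ΔS = -0.47 psu (deep − shallow).
Δρ/ρ₀ = −αΔT + βΔS = 6.10 × 10⁻⁴ − 3.384 × 10⁻⁴ = 2.716 × 10⁻⁴, so Δρ ≈ 0.2787 kg m⁻³.
N² = (g/ρ₀)·Δρ/Δz = g·(Δρ/ρ₀)/Δz = 9.8 × 2.716 × 10⁻⁴ / 30 = 8.8723 × 10⁻⁵ s⁻².
N = √(8.8723 × 10⁻⁵) = 9.4193 × 10⁻³ rad s⁻¹ → T = 2π/N = 667.05 s ≈ 667 s.

667 s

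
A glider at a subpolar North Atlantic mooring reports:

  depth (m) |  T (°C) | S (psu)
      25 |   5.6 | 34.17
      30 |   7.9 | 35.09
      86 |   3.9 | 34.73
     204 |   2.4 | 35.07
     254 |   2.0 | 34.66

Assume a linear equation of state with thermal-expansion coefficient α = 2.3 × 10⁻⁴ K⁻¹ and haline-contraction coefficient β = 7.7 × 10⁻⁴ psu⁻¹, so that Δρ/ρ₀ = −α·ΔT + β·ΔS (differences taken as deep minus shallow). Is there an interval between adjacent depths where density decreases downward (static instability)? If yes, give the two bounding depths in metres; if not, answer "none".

Evaluate Δρ/ρ₀ = −αΔT + βΔS across each adjacent pair:
  25–30 m: −αΔT+βΔS = −(2.3 × 10⁻⁴)(+2.3)+(7.7 × 10⁻⁴)(+0.92) = 1.8 × 10⁻⁴ → stable
  30–86 m: −αΔT+βΔS = −(2.3 × 10⁻⁴)(-4.0)+(7.7 × 10⁻⁴)(-0.36) = 6.4 × 10⁻⁴ → stable
  86–204 m: −αΔT+βΔS = −(2.3 × 10⁻⁴)(-1.5)+(7.7 × 10⁻⁴)(+0.34) = 6.1 × 10⁻⁴ → stable
  204–254 m: −αΔT+βΔS = −(2.3 × 10⁻⁴)(-0.4)+(7.7 × 10⁻⁴)(-0.41) = -2.2 × 10⁻⁴ → UNSTABLE
The 204–254 m interval has Δρ < 0: lighter water underlies denser water.

204–254 m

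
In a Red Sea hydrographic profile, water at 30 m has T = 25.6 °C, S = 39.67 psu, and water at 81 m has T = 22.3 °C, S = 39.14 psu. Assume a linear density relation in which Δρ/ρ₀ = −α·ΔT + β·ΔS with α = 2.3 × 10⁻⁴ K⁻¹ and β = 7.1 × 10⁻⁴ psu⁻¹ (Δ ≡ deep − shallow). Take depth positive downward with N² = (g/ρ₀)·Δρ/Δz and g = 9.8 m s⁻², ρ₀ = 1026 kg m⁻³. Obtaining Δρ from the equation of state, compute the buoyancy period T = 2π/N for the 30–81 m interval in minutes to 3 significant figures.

ΔT = -3.3 K, ΔS = -0.53 psu (deep − shallow).
Δρ/ρ₀ = −αΔT + βΔS = 7.59 × 10⁻⁴ − 3.763 × 10⁻⁴ = 3.827 × 10⁻⁴, so Δρ ≈ 0.3927 kg m⁻³.
N² = (g/ρ₀)·Δρ/Δz = g·(Δρ/ρ₀)/Δz = 9.8 × 3.827 × 10⁻⁴ / 51 = 7.3538 × 10⁻⁵ s⁻².
N = √(7.3538 × 10⁻⁵) = 8.5754 × 10⁻³ rad s⁻¹ → T = 2π/N = 732.70 s = 12.212 min ≈ 12.2 min.

12.2 min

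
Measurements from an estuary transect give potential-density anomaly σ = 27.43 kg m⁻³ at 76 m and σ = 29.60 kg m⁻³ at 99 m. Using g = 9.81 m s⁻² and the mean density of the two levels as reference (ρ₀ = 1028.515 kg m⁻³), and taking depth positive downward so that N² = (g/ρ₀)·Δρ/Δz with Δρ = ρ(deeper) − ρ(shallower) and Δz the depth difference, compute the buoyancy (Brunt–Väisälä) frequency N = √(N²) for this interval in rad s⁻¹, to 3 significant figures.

0.0300 rad s⁻¹

Δρ = 1029.60 − 1027.43 = 2.17 kg m⁻³ over Δz = 99 − 76 = 23 m.
N² = (9.81/1028.515) × (2.17/23) = 8.9989 × 10⁻⁴ s⁻².
N = √(8.9989 × 10⁻⁴) = 0.029998 rad s⁻¹ ≈ 0.0300 rad s⁻¹.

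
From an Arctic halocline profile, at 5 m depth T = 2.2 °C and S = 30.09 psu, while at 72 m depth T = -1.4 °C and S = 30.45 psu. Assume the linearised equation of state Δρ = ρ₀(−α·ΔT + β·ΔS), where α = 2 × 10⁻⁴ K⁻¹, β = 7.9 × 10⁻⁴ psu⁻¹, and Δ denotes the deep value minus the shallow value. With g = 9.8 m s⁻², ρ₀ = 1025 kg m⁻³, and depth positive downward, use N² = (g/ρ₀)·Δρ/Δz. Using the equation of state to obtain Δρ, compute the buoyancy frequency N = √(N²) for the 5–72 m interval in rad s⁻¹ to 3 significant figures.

ΔT = -3.6 K, ΔS = +0.36 psu (deep − shallow).
Δρ/ρ₀ = −αΔT + βΔS = 7.20 × 10⁻⁴ + 2.844 × 10⁻⁴ = 1.0044 × 10⁻³, so Δρ ≈ 1.030 kg m⁻³.
N² = (g/ρ₀)·Δρ/Δz = g·(Δρ/ρ₀)/Δz = 9.8 × 1.0044 × 10⁻³ / 67 = 1.4691 × 10⁻⁴ s⁻².
N = √(1.4691 × 10⁻⁴) = 0.012121 rad s⁻¹ ≈ 0.0121 rad s⁻¹.

0.0121 rad s⁻¹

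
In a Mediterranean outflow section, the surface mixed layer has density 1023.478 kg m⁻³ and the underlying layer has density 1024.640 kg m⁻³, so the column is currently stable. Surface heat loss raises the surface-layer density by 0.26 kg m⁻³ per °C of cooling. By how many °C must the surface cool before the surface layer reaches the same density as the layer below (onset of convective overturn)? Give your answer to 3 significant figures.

Density deficit of the surface layer: 1024.640 − 1023.478 = 1.162 kg m⁻³.
Required change = 1.162 / 0.26 = 4.47 °C.

4.47 °C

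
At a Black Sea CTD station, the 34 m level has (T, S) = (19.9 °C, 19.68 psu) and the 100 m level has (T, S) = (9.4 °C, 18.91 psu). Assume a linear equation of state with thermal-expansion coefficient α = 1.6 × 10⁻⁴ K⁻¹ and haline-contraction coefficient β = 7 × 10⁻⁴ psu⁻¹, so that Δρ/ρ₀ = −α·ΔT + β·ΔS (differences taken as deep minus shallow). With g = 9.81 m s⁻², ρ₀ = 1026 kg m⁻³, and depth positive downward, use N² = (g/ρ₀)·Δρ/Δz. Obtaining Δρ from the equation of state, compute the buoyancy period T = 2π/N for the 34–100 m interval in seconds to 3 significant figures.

ΔT = -10.5 K, ΔS = -0.77 psu (deep − shallow).
Δρ/ρ₀ = −αΔT + βΔS = 1.68 × 10⁻³ − 5.39 × 10⁻⁴ = 1.141 × 10⁻³, so Δρ ≈ 1.171 kg m⁻³.
N² = (g/ρ₀)·Δρ/Δz = g·(Δρ/ρ₀)/Δz = 9.81 × 1.141 × 10⁻³ / 66 = 1.6959 × 10⁻⁴ s⁻².
N = √(1.6959 × 10⁻⁴) = 0.013023 rad s⁻¹ → T = 2π/N = 482.47 s ≈ 482 s.

482 s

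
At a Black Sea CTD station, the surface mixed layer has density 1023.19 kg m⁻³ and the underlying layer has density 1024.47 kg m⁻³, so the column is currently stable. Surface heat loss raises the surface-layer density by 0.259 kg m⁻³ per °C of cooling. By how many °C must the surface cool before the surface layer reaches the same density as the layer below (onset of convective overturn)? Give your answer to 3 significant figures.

4.94 °C

Density deficit of the surface layer: 1024.47 − 1023.19 = 1.28 kg m⁻³.
Required change = 1.28 / 0.259 = 4.94 °C.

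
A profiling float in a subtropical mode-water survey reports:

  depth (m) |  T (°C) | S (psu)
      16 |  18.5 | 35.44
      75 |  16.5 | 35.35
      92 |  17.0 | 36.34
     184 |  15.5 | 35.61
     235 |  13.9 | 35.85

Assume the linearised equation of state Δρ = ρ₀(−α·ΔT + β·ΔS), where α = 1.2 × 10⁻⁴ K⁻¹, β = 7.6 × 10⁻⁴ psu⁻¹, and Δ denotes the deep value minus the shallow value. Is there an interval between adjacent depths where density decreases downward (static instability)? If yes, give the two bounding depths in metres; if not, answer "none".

Evaluate Δρ/ρ₀ = −αΔT + βΔS across each adjacent pair:
  16–75 m: −αΔT+βΔS = −(1.2 × 10⁻⁴)(-2.0)+(7.6 × 10⁻⁴)(-0.09) = 1.7 × 10⁻⁴ → stable
  75–92 m: −αΔT+βΔS = −(1.2 × 10⁻⁴)(+0.5)+(7.6 × 10⁻⁴)(+0.99) = 6.9 × 10⁻⁴ → stable
  92–184 m: −αΔT+βΔS = −(1.2 × 10⁻⁴)(-1.5)+(7.6 × 10⁻⁴)(-0.73) = -3.7 × 10⁻⁴ → UNSTABLE
  184–235 m: −αΔT+βΔS = −(1.2 × 10⁻⁴)(-1.6)+(7.6 × 10⁻⁴)(+0.24) = 3.7 × 10⁻⁴ → stable
The 92–184 m interval has Δρ < 0: lighter water underlies denser water.

92–184 m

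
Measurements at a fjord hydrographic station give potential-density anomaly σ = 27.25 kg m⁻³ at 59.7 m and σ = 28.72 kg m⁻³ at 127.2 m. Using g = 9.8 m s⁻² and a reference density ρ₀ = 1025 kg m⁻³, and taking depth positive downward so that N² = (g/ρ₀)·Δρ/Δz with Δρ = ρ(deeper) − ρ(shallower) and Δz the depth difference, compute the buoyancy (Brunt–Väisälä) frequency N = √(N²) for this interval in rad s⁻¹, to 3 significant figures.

Δρ = 1028.72 − 1027.25 = 1.47 kg m⁻³ over Δz = 127.2 − 59.7 = 67.5 m.
N² = (9.8/1025) × (1.47/67.5) = 2.0822 × 10⁻⁴ s⁻².
N = √(2.0822 × 10⁻⁴) = 0.014430 rad s⁻¹ ≈ 0.0144 rad s⁻¹.

0.0144 rad s⁻¹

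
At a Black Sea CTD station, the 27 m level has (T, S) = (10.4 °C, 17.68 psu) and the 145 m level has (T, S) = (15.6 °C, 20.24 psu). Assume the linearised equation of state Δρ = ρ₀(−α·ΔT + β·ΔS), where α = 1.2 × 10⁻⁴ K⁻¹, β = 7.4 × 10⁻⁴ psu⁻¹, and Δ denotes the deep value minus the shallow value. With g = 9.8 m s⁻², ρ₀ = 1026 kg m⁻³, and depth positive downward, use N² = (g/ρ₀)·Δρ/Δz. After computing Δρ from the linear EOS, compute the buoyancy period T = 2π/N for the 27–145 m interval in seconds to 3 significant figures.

ΔT = +5.2 K, ΔS = +2.56 psu (deep − shallow).
Δρ/ρ₀ = −αΔT + βΔS = -6.24 × 10⁻⁴ + 1.8944 × 10⁻³ = 1.2704 × 10⁻³, so Δρ ≈ 1.303 kg m⁻³.
N² = (g/ρ₀)·Δρ/Δz = g·(Δρ/ρ₀)/Δz = 9.8 × 1.2704 × 10⁻³ / 118 = 1.0551 × 10⁻⁴ s⁻².
N = √(1.0551 × 10⁻⁴) = 0.010272 rad s⁻¹ → T = 2π/N = 611.68 s ≈ 612 s.

612 s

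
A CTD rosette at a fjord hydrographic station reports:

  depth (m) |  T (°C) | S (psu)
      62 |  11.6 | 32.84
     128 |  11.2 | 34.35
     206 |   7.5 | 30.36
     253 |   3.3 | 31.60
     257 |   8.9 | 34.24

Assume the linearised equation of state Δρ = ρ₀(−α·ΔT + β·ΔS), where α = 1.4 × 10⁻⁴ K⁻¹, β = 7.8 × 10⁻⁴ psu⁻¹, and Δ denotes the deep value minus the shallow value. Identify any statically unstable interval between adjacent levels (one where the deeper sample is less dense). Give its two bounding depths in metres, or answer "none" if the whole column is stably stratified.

Evaluate Δρ/ρ₀ = −αΔT + βΔS across each adjacent pair:
  62–128 m: −αΔT+βΔS = −(1.4 × 10⁻⁴)(-0.4)+(7.8 × 10⁻⁴)(+1.51) = 1.2 × 10⁻³ → stable
  128–206 m: −αΔT+βΔS = −(1.4 × 10⁻⁴)(-3.7)+(7.8 × 10⁻⁴)(-3.99) = -2.6 × 10⁻³ → UNSTABLE
  206–253 m: −αΔT+βΔS = −(1.4 × 10⁻⁴)(-4.2)+(7.8 × 10⁻⁴)(+1.24) = 1.6 × 10⁻³ → stable
  253–257 m: −αΔT+βΔS = −(1.4 × 10⁻⁴)(+5.6)+(7.8 × 10⁻⁴)(+2.64) = 1.3 × 10⁻³ → stable
The 128–206 m interval has Δρ < 0: lighter water underlies denser water.

128–206 m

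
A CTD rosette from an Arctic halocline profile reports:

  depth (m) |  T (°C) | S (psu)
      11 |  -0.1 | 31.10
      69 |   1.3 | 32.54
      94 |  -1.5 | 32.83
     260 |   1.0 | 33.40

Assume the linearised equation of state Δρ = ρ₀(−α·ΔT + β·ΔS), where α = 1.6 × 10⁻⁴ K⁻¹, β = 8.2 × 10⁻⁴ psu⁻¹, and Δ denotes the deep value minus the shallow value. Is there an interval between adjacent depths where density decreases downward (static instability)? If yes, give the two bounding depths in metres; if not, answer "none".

Evaluate Δρ/ρ₀ = −αΔT + βΔS across each adjacent pair:
  11–69 m: −αΔT+βΔS = −(1.6 × 10⁻⁴)(+1.4)+(8.2 × 10⁻⁴)(+1.44) = 9.6 × 10⁻⁴ → stable
  69–94 m: −αΔT+βΔS = −(1.6 × 10⁻⁴)(-2.8)+(8.2 × 10⁻⁴)(+0.29) = 6.9 × 10⁻⁴ → stable
  94–260 m: −αΔT+βΔS = −(1.6 × 10⁻⁴)(+2.5)+(8.2 × 10⁻⁴)(+0.57) = 6.7 × 10⁻⁵ → stable
Every interval has Δρ > 0: the column is stably stratified throughout.

none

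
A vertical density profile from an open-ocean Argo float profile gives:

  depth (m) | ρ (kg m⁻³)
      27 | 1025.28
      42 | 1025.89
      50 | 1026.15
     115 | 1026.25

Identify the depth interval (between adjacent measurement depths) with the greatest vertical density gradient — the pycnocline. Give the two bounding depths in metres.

27–42 m

Compute the density gradient over each adjacent pair:
  27–42 m: Δρ/Δz = 0.61/15 = 0.041 kg m⁻⁴
  42–50 m: Δρ/Δz = 0.26/8 = 0.033 kg m⁻⁴
  50–115 m: Δρ/Δz = 0.10/65 = 1.5 × 10⁻³ kg m⁻⁴
The largest gradient is in the 27–42 m interval — the pycnocline.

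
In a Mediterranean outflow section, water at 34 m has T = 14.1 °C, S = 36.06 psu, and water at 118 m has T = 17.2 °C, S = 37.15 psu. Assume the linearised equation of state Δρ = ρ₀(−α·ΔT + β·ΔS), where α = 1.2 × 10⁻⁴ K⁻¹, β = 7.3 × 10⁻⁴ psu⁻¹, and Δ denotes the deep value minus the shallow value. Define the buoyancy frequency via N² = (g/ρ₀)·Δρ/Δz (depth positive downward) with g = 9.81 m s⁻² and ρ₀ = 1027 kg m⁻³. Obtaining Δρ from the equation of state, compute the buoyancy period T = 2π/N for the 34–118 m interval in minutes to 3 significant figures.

14.9 min

ΔT = +3.1 K, ΔS = +1.09 psu (deep − shallow).
Δρ/ρ₀ = −αΔT + βΔS = -3.72 × 10⁻⁴ + 7.957 × 10⁻⁴ = 4.237 × 10⁻⁴, so Δρ ≈ 0.4351 kg m⁻³.
N² = (g/ρ₀)·Δρ/Δz = g·(Δρ/ρ₀)/Δz = 9.81 × 4.237 × 10⁻⁴ / 84 = 4.9482 × 10⁻⁵ s⁻².
N = √(4.9482 × 10⁻⁵) = 7.0343 × 10⁻³ rad s⁻¹ → T = 2π/N = 893.22 s = 14.887 min ≈ 14.9 min.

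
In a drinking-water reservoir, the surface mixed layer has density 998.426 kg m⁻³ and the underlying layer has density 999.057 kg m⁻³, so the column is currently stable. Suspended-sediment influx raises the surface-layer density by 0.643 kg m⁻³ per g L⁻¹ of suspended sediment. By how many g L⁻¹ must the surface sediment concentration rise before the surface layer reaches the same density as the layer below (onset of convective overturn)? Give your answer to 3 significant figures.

0.981 g L⁻¹

Density deficit of the surface layer: 999.057 − 998.426 = 0.631 kg m⁻³.
Required change = 0.631 / 0.643 = 0.981 g L⁻¹.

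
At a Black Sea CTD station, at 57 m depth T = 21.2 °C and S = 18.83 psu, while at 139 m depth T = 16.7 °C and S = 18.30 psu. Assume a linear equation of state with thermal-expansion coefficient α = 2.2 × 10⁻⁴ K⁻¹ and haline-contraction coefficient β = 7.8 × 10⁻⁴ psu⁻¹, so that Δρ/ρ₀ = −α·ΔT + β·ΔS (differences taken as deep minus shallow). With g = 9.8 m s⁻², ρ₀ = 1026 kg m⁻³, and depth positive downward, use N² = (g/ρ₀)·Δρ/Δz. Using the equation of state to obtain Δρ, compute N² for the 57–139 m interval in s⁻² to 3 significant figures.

6.89 × 10⁻⁵ s⁻²

ΔT = -4.5 K, ΔS = -0.53 psu (deep − shallow).
Δρ/ρ₀ = −αΔT + βΔS = 9.90 × 10⁻⁴ − 4.134 × 10⁻⁴ = 5.766 × 10⁻⁴, so Δρ ≈ 0.5916 kg m⁻³.
N² = (g/ρ₀)·Δρ/Δz = g·(Δρ/ρ₀)/Δz = 9.8 × 5.766 × 10⁻⁴ / 82 = 6.8911 × 10⁻⁵ s⁻² ≈ 6.89 × 10⁻⁵ s⁻².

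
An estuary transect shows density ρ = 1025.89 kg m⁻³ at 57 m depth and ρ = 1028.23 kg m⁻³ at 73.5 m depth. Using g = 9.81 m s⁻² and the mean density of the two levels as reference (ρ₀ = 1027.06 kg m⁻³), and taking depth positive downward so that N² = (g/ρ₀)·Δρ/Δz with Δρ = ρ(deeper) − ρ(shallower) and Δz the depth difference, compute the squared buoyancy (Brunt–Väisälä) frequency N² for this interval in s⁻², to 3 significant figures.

1.35 × 10⁻³ s⁻²

Δρ = 1028.23 − 1025.89 = 2.34 kg m⁻³ over Δz = 73.5 − 57 = 16.5 m.
N² = (9.81/1027.06) × (2.34/16.5) = 1.3546 × 10⁻³ s⁻² ≈ 1.35 × 10⁻³ s⁻².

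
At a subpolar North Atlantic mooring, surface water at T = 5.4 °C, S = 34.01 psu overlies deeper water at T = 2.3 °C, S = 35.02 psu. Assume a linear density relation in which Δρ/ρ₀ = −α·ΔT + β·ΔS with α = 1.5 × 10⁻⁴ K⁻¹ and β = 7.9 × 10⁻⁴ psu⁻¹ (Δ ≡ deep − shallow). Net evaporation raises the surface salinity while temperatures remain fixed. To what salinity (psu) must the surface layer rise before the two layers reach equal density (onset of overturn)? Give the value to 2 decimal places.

35.61 psu

Neutral buoyancy requires −α(T_deep − T_surf) + β(S_deep − S_surf′) = 0.
S_surf′ = S_deep − (α/β)·ΔT = 35.02 − (1.5 × 10⁻⁴/7.9 × 10⁻⁴)·(-3.1) = 35.6086 psu.
Increase required: 35.6086 − 34.01 = 1.5986 psu.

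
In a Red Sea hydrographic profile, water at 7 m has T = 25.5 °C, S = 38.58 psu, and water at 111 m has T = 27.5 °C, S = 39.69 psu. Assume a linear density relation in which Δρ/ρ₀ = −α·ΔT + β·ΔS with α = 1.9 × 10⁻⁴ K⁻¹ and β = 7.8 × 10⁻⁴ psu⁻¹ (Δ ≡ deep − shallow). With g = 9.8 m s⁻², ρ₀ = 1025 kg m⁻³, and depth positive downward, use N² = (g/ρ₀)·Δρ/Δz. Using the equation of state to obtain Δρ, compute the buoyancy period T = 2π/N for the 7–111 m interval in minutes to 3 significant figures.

ΔT = +2.0 K, ΔS = +1.11 psu (deep − shallow).
Δρ/ρ₀ = −αΔT + βΔS = -3.80 × 10⁻⁴ + 8.658 × 10⁻⁴ = 4.858 × 10⁻⁴, so Δρ ≈ 0.4979 kg m⁻³.
N² = (g/ρ₀)·Δρ/Δz = g·(Δρ/ρ₀)/Δz = 9.8 × 4.858 × 10⁻⁴ / 104 = 4.5777 × 10⁻⁵ s⁻².
N = √(4.5777 × 10⁻⁵) = 6.7659 × 10⁻³ rad s⁻¹ → T = 2π/N = 928.65 s = 15.477 min ≈ 15.5 min.

15.5 min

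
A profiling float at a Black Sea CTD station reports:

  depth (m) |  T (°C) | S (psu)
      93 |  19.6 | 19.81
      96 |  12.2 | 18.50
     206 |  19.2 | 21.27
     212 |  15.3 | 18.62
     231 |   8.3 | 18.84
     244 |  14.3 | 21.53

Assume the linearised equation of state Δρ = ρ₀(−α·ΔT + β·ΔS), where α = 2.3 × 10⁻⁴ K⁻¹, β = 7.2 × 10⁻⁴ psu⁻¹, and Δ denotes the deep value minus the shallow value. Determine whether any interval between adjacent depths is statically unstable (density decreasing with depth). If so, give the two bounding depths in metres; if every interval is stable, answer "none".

Evaluate Δρ/ρ₀ = −αΔT + βΔS across each adjacent pair:
  93–96 m: −αΔT+βΔS = −(2.3 × 10⁻⁴)(-7.4)+(7.2 × 10⁻⁴)(-1.31) = 7.6 × 10⁻⁴ → stable
  96–206 m: −αΔT+βΔS = −(2.3 × 10⁻⁴)(+7.0)+(7.2 × 10⁻⁴)(+2.77) = 3.8 × 10⁻⁴ → stable
  206–212 m: −αΔT+βΔS = −(2.3 × 10⁻⁴)(-3.9)+(7.2 × 10⁻⁴)(-2.65) = -1.0 × 10⁻³ → UNSTABLE
  212–231 m: −αΔT+βΔS = −(2.3 × 10⁻⁴)(-7.0)+(7.2 × 10⁻⁴)(+0.22) = 1.8 × 10⁻³ → stable
  231–244 m: −αΔT+βΔS = −(2.3 × 10⁻⁴)(+6.0)+(7.2 × 10⁻⁴)(+2.69) = 5.6 × 10⁻⁴ → stable
The 206–212 m interval has Δρ < 0: lighter water underlies denser water.

206–212 m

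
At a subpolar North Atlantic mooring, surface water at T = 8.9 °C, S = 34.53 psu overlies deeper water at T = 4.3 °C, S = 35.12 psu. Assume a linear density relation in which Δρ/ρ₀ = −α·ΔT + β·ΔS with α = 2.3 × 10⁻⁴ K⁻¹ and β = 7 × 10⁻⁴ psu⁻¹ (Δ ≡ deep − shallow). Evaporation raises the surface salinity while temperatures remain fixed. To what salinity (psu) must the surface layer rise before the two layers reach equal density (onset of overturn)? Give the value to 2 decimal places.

Neutral buoyancy requires −α(T_deep − T_surf) + β(S_deep − S_surf′) = 0.
S_surf′ = S_deep − (α/β)·ΔT = 35.12 − (2.3 × 10⁻⁴/7 × 10⁻⁴)·(-4.6) = 36.6314 psu.
Increase required: 36.6314 − 34.53 = 2.1014 psu.

36.63 psu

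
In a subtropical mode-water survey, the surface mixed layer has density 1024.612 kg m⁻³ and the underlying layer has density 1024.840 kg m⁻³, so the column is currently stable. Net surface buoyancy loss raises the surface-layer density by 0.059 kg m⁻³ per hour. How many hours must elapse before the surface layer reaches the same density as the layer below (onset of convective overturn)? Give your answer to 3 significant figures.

3.86 hours

Density deficit of the surface layer: 1024.840 − 1024.612 = 0.228 kg m⁻³.
Required change = 0.228 / 0.059 = 3.86 hours.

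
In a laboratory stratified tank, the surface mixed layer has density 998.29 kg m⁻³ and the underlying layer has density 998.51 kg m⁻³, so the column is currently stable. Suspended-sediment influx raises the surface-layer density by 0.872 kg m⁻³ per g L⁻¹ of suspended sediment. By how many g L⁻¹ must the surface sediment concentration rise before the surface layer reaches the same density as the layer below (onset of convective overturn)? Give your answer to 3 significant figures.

0.252 g L⁻¹

Density deficit of the surface layer: 998.51 − 998.29 = 0.22 kg m⁻³.
Required change = 0.22 / 0.872 = 0.252 g L⁻¹.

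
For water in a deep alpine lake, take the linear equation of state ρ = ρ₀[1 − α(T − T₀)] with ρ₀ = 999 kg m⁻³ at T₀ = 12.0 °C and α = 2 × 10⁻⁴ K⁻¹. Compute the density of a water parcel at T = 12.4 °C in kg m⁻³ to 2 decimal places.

T − T₀ = +0.4 K.
Bracket = 1 − α·(+0.4) = 1 + (-8.00 × 10⁻⁵) = 0.9999200.
ρ = 999 × 0.9999200 = 998.92 kg m⁻³.

998.92 kg m⁻³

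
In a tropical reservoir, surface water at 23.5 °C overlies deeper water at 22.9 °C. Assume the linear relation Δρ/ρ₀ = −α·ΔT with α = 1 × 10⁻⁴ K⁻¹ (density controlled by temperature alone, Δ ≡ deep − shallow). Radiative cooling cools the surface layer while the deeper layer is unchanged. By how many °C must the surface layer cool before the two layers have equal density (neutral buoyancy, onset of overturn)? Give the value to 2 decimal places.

With temperature the only control, equal density requires T_surf′ = T_deep.
T_surf′ = 22.9 °C.
Cooling required: 23.5 − 22.9 = 0.60 °C.

0.60 °C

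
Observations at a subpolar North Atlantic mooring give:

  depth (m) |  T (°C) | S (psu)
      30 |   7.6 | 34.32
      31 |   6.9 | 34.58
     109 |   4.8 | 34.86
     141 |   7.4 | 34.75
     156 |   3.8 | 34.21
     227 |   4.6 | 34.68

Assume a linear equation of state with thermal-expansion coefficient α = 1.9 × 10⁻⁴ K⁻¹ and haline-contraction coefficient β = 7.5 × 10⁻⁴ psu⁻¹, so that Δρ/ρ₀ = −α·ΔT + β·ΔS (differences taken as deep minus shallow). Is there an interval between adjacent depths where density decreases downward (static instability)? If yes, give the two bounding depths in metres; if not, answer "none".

109–141 m

Evaluate Δρ/ρ₀ = −αΔT + βΔS across each adjacent pair:
  30–31 m: −αΔT+βΔS = −(1.9 × 10⁻⁴)(-0.7)+(7.5 × 10⁻⁴)(+0.26) = 3.3 × 10⁻⁴ → stable
  31–109 m: −αΔT+βΔS = −(1.9 × 10⁻⁴)(-2.1)+(7.5 × 10⁻⁴)(+0.28) = 6.1 × 10⁻⁴ → stable
  109–141 m: −αΔT+βΔS = −(1.9 × 10⁻⁴)(+2.6)+(7.5 × 10⁻⁴)(-0.11) = -5.8 × 10⁻⁴ → UNSTABLE
  141–156 m: −αΔT+βΔS = −(1.9 × 10⁻⁴)(-3.6)+(7.5 × 10⁻⁴)(-0.54) = 2.8 × 10⁻⁴ → stable
  156–227 m: −αΔT+βΔS = −(1.9 × 10⁻⁴)(+0.8)+(7.5 × 10⁻⁴)(+0.47) = 2.0 × 10⁻⁴ → stable
The 109–141 m interval has Δρ < 0: lighter water underlies denser water.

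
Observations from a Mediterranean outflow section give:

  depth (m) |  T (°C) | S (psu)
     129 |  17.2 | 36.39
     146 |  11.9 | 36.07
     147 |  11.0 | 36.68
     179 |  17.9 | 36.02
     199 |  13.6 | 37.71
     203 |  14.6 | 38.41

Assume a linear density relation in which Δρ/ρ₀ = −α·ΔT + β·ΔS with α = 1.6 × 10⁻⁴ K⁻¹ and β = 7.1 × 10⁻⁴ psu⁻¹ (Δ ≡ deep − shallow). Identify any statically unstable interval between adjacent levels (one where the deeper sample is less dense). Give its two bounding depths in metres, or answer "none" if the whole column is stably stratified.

Evaluate Δρ/ρ₀ = −αΔT + βΔS across each adjacent pair:
  129–146 m: −αΔT+βΔS = −(1.6 × 10⁻⁴)(-5.3)+(7.1 × 10⁻⁴)(-0.32) = 6.2 × 10⁻⁴ → stable
  146–147 m: −αΔT+βΔS = −(1.6 × 10⁻⁴)(-0.9)+(7.1 × 10⁻⁴)(+0.61) = 5.8 × 10⁻⁴ → stable
  147–179 m: −αΔT+βΔS = −(1.6 × 10⁻⁴)(+6.9)+(7.1 × 10⁻⁴)(-0.66) = -1.6 × 10⁻³ → UNSTABLE
  179–199 m: −αΔT+βΔS = −(1.6 × 10⁻⁴)(-4.3)+(7.1 × 10⁻⁴)(+1.69) = 1.9 × 10⁻³ → stable
  199–203 m: −αΔT+βΔS = −(1.6 × 10⁻⁴)(+1.0)+(7.1 × 10⁻⁴)(+0.70) = 3.4 × 10⁻⁴ → stable
The 147–179 m interval has Δρ < 0: lighter water underlies denser water.

147–179 m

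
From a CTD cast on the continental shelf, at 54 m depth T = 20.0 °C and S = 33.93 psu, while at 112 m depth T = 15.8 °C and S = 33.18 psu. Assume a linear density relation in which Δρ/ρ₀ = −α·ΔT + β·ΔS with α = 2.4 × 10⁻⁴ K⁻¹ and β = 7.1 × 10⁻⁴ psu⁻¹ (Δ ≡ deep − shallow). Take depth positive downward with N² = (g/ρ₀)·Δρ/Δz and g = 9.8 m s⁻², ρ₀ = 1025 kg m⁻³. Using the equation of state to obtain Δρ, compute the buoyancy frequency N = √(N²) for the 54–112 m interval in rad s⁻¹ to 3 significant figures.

ΔT = -4.2 K, ΔS = -0.75 psu (deep − shallow).
Δρ/ρ₀ = −αΔT + βΔS = 1.008 × 10⁻³ − 5.325 × 10⁻⁴ = 4.755 × 10⁻⁴, so Δρ ≈ 0.4874 kg m⁻³.
N² = (g/ρ₀)·Δρ/Δz = g·(Δρ/ρ₀)/Δz = 9.8 × 4.755 × 10⁻⁴ / 58 = 8.0343 × 10⁻⁵ s⁻².
N = √(8.0343 × 10⁻⁵) = 8.9634 × 10⁻³ rad s⁻¹ ≈ 8.96 × 10⁻³ rad s⁻¹.

8.96 × 10⁻³ rad s⁻¹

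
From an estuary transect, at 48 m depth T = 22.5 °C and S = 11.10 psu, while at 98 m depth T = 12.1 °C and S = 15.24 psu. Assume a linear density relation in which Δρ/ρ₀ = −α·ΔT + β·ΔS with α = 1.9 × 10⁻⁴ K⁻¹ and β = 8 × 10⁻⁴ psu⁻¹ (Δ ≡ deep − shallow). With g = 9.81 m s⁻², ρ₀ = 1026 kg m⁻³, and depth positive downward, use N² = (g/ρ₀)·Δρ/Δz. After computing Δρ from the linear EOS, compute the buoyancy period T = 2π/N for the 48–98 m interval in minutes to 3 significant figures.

3.25 min

ΔT = -10.4 K, ΔS = +4.14 psu (deep − shallow).
Δρ/ρ₀ = −αΔT + βΔS = 1.976 × 10⁻³ + 3.312 × 10⁻³ = 5.288 × 10⁻³, so Δρ ≈ 5.425 kg m⁻³.
N² = (g/ρ₀)·Δρ/Δz = g·(Δρ/ρ₀)/Δz = 9.81 × 5.288 × 10⁻³ / 50 = 1.0375 × 10⁻³ s⁻².
N = √(1.0375 × 10⁻³) = 0.032210 rad s⁻¹ → T = 2π/N = 195.07 s = 3.2512 min ≈ 3.25 min.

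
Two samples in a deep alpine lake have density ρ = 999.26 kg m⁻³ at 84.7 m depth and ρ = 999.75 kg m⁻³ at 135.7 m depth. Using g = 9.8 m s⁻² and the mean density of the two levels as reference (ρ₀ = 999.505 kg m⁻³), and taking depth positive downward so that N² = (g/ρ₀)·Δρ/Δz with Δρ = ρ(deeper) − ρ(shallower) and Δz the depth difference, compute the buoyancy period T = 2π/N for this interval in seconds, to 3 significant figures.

647 s

Δρ = 999.75 − 999.26 = 0.49 kg m⁻³ over Δz = 135.7 − 84.7 = 51 m.
N² = (9.8/999.505) × (0.49/51) = 9.4203 × 10⁻⁵ s⁻².
N = √(9.4203 × 10⁻⁵) = 9.7058 × 10⁻³ rad s⁻¹, so T = 2π/N = 647.36 s ≈ 647 s.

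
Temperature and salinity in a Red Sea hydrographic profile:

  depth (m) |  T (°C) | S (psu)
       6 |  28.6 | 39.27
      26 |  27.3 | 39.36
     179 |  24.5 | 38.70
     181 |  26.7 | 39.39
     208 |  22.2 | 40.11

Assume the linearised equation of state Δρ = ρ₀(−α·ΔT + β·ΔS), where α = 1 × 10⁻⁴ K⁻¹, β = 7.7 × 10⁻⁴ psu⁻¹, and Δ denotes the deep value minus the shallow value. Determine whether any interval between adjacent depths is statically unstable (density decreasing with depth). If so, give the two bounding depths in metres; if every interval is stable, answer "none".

Evaluate Δρ/ρ₀ = −αΔT + βΔS across each adjacent pair:
  6–26 m: −αΔT+βΔS = −(1 × 10⁻⁴)(-1.3)+(7.7 × 10⁻⁴)(+0.09) = 2.0 × 10⁻⁴ → stable
  26–179 m: −αΔT+βΔS = −(1 × 10⁻⁴)(-2.8)+(7.7 × 10⁻⁴)(-0.66) = -2.3 × 10⁻⁴ → UNSTABLE
  179–181 m: −αΔT+βΔS = −(1 × 10⁻⁴)(+2.2)+(7.7 × 10⁻⁴)(+0.69) = 3.1 × 10⁻⁴ → stable
  181–208 m: −αΔT+βΔS = −(1 × 10⁻⁴)(-4.5)+(7.7 × 10⁻⁴)(+0.72) = 1.0 × 10⁻³ → stable
The 26–179 m interval has Δρ < 0: lighter water underlies denser water.

26–179 m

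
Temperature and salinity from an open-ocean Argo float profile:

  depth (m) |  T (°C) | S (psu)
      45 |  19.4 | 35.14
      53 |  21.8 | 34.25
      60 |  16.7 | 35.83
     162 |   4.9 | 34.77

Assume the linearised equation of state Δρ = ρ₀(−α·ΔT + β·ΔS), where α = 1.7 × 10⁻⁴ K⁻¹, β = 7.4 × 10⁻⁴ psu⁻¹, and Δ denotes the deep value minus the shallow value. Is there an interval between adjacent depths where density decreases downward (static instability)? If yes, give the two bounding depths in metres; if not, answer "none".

Evaluate Δρ/ρ₀ = −αΔT + βΔS across each adjacent pair:
  45–53 m: −αΔT+βΔS = −(1.7 × 10⁻⁴)(+2.4)+(7.4 × 10⁻⁴)(-0.89) = -1.1 × 10⁻³ → UNSTABLE
  53–60 m: −αΔT+βΔS = −(1.7 × 10⁻⁴)(-5.1)+(7.4 × 10⁻⁴)(+1.58) = 2.0 × 10⁻³ → stable
  60–162 m: −αΔT+βΔS = −(1.7 × 10⁻⁴)(-11.8)+(7.4 × 10⁻⁴)(-1.06) = 1.2 × 10⁻³ → stable
The 45–53 m interval has Δρ < 0: lighter water underlies denser water.

45–53 m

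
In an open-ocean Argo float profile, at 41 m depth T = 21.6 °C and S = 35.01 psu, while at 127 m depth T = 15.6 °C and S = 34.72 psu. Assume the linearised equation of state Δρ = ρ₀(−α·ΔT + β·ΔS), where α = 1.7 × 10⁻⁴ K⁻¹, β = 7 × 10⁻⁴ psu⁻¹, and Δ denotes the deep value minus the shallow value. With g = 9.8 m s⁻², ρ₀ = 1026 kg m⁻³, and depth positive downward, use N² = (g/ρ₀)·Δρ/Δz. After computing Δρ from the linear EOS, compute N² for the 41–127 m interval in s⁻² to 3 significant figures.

9.31 × 10⁻⁵ s⁻²

ΔT = -6.0 K, ΔS = -0.29 psu (deep − shallow).
Δρ/ρ₀ = −αΔT + βΔS = 1.02 × 10⁻³ − 2.03 × 10⁻⁴ = 8.17 × 10⁻⁴, so Δρ ≈ 0.8382 kg m⁻³.
N² = (g/ρ₀)·Δρ/Δz = g·(Δρ/ρ₀)/Δz = 9.8 × 8.17 × 10⁻⁴ / 86 = 9.3100 × 10⁻⁵ s⁻² ≈ 9.31 × 10⁻⁵ s⁻².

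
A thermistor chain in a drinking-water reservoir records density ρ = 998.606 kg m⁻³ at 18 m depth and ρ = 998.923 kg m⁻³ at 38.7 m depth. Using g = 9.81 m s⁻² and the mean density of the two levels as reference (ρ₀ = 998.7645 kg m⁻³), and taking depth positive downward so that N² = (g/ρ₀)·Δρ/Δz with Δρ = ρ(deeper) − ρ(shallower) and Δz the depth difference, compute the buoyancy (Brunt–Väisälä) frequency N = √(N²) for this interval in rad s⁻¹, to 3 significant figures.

0.0123 rad s⁻¹

Δρ = 998.923 − 998.606 = 0.317 kg m⁻³ over Δz = 38.7 − 18 = 20.7 m.
N² = (9.81/998.7645) × (0.317/20.7) = 1.5042 × 10⁻⁴ s⁻².
N = √(1.5042 × 10⁻⁴) = 0.012265 rad s⁻¹ ≈ 0.0123 rad s⁻¹.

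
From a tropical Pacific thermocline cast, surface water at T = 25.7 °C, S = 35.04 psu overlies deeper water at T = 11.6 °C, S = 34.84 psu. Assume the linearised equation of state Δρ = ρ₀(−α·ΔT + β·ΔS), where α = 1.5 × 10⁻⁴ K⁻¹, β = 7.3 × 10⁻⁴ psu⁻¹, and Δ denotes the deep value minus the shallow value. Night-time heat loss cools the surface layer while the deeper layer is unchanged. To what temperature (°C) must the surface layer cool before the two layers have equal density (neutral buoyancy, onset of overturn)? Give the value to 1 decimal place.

Neutral buoyancy requires Δρ = 0, i.e. −α(T_deep − T_surf′) + β(S_deep − S_surf) = 0.
T_surf′ = T_deep − (β/α)·ΔS = 11.6 − (7.3 × 10⁻⁴/1.5 × 10⁻⁴)·(-0.20) = 12.573 °C.
Cooling required: 25.7 − (12.573) = 13.127 °C.

12.6 °C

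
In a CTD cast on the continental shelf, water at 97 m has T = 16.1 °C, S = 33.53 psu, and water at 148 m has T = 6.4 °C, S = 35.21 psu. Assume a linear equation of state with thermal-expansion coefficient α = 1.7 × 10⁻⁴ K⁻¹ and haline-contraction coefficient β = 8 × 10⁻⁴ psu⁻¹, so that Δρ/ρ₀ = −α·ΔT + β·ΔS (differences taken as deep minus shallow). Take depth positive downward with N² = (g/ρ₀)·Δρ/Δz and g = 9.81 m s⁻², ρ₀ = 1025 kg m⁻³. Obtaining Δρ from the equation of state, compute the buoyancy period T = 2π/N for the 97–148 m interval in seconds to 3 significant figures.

262 s

ΔT = -9.7 K, ΔS = +1.68 psu (deep − shallow).
Δρ/ρ₀ = −αΔT + βΔS = 1.649 × 10⁻³ + 1.344 × 10⁻³ = 2.993 × 10⁻³, so Δρ ≈ 3.068 kg m⁻³.
N² = (g/ρ₀)·Δρ/Δz = g·(Δρ/ρ₀)/Δz = 9.81 × 2.993 × 10⁻³ / 51 = 5.7571 × 10⁻⁴ s⁻².
N = √(5.7571 × 10⁻⁴) = 0.023994 rad s⁻¹ → T = 2π/N = 261.86 s ≈ 262 s.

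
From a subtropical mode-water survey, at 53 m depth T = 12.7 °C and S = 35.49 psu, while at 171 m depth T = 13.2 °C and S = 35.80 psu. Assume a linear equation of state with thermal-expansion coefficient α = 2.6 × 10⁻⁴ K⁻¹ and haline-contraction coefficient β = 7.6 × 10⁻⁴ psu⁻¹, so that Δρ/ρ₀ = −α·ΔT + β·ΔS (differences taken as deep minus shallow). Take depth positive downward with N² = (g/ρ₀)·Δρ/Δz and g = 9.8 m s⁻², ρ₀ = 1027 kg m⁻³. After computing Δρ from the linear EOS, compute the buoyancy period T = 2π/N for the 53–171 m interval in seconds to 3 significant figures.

2.12 × 10³ s

ΔT = +0.5 K, ΔS = +0.31 psu (deep − shallow).
Δρ/ρ₀ = −αΔT + βΔS = -1.30 × 10⁻⁴ + 2.356 × 10⁻⁴ = 1.056 × 10⁻⁴, so Δρ ≈ 0.1085 kg m⁻³.
N² = (g/ρ₀)·Δρ/Δz = g·(Δρ/ρ₀)/Δz = 9.8 × 1.056 × 10⁻⁴ / 118 = 8.7702 × 10⁻⁶ s⁻².
N = √(8.7702 × 10⁻⁶) = 2.9615 × 10⁻³ rad s⁻¹ → T = 2π/N = 2.1216 × 10³ s ≈ 2.12 × 10³ s.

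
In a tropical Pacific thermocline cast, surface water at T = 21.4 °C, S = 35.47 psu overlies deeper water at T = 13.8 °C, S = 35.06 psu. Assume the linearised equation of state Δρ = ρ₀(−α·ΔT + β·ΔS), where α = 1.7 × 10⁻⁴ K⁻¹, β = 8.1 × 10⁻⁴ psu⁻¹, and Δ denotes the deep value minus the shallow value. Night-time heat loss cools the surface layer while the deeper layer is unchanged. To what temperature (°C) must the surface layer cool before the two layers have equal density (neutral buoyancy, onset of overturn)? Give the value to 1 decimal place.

15.8 °C

Neutral buoyancy requires Δρ = 0, i.e. −α(T_deep − T_surf′) + β(S_deep − S_surf) = 0.
T_surf′ = T_deep − (β/α)·ΔS = 13.8 − (8.1 × 10⁻⁴/1.7 × 10⁻⁴)·(-0.41) = 15.754 °C.
Cooling required: 21.4 − (15.754) = 5.646 °C.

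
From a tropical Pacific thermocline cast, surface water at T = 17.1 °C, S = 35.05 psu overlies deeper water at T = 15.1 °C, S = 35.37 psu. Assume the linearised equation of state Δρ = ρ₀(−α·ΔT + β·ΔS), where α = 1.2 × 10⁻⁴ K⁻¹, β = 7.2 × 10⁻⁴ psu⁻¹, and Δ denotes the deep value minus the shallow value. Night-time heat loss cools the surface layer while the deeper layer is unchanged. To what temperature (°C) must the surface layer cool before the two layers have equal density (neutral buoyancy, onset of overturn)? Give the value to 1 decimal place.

13.2 °C

Neutral buoyancy requires Δρ = 0, i.e. −α(T_deep − T_surf′) + β(S_deep − S_surf) = 0.
T_surf′ = T_deep − (β/α)·ΔS = 15.1 − (7.2 × 10⁻⁴/1.2 × 10⁻⁴)·(+0.32) = 13.180 °C.
Cooling required: 17.1 − (13.180) = 3.920 °C.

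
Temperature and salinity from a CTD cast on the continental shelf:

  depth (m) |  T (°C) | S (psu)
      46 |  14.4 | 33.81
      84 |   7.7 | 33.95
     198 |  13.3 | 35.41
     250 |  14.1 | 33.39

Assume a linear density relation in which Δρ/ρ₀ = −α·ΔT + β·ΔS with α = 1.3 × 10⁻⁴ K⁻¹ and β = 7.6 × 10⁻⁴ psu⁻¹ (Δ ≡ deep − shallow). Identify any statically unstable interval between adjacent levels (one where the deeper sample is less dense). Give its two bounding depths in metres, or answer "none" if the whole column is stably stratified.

Evaluate Δρ/ρ₀ = −αΔT + βΔS across each adjacent pair:
  46–84 m: −αΔT+βΔS = −(1.3 × 10⁻⁴)(-6.7)+(7.6 × 10⁻⁴)(+0.14) = 9.8 × 10⁻⁴ → stable
  84–198 m: −αΔT+βΔS = −(1.3 × 10⁻⁴)(+5.6)+(7.6 × 10⁻⁴)(+1.46) = 3.8 × 10⁻⁴ → stable
  198–250 m: −αΔT+βΔS = −(1.3 × 10⁻⁴)(+0.8)+(7.6 × 10⁻⁴)(-2.02) = -1.6 × 10⁻³ → UNSTABLE
The 198–250 m interval has Δρ < 0: lighter water underlies denser water.

198–250 m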